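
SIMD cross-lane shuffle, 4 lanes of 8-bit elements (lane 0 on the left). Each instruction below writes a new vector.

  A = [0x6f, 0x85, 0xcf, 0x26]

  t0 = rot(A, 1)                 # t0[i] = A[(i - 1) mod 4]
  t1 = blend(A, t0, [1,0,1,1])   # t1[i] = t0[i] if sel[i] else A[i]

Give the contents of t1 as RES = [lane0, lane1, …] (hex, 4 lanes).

RES = [ 0x26  0x85  0x85  0xcf ]

  t0: 26 6f 85 cf
  t1: 26 85 85 cf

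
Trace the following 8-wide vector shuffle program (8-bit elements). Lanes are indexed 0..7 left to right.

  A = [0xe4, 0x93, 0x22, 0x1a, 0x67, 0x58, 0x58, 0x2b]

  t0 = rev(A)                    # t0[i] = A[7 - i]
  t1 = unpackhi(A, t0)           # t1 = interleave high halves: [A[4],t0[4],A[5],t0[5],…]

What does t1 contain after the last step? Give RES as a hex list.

→ t0 |2b|58|58|67|1a|22|93|e4|
→ t1 |67|1a|58|22|58|93|2b|e4|

RES = [0x67, 0x1a, 0x58, 0x22, 0x58, 0x93, 0x2b, 0xe4]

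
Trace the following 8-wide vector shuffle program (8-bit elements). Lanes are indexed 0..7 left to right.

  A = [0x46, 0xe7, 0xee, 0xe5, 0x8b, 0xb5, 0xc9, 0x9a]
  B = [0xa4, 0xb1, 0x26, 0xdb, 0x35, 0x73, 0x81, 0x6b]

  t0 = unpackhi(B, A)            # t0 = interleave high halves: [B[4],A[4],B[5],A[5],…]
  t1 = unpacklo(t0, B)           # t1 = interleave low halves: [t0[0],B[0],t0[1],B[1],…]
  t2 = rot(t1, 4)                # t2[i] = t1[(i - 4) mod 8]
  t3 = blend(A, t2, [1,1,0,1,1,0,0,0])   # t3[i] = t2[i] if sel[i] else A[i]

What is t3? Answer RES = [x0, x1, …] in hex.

RES = [0x73, 0x26, 0xee, 0xdb, 0x35, 0xb5, 0xc9, 0x9a]

t0 = [0x35, 0x8b, 0x73, 0xb5, 0x81, 0xc9, 0x6b, 0x9a]
t1 = [0x35, 0xa4, 0x8b, 0xb1, 0x73, 0x26, 0xb5, 0xdb]
t2 = [0x73, 0x26, 0xb5, 0xdb, 0x35, 0xa4, 0x8b, 0xb1]
t3 = [0x73, 0x26, 0xee, 0xdb, 0x35, 0xb5, 0xc9, 0x9a]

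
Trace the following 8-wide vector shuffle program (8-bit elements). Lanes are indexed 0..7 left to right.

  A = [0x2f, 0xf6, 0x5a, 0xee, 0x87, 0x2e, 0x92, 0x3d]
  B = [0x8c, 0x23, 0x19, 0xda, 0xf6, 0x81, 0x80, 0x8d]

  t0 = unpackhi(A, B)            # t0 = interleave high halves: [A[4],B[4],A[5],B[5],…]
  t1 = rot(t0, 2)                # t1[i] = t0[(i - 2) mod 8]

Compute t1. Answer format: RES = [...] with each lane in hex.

RES = [ 0x3d  0x8d  0x87  0xf6  0x2e  0x81  0x92  0x80 ]

  t0: 87 f6 2e 81 92 80 3d 8d
  t1: 3d 8d 87 f6 2e 81 92 80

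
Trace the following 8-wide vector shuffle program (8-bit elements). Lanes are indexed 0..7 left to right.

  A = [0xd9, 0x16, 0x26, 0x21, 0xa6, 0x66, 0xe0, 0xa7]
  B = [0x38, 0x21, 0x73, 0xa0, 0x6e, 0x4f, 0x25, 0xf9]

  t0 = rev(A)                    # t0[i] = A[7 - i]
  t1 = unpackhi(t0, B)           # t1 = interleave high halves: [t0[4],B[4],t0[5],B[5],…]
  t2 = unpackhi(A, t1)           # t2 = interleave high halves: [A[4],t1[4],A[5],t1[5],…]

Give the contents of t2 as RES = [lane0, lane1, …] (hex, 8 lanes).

RES = [ 0xa6  0x16  0x66  0x25  0xe0  0xd9  0xa7  0xf9 ]

→ t0 |a7|e0|66|a6|21|26|16|d9|
→ t1 |21|6e|26|4f|16|25|d9|f9|
→ t2 |a6|16|66|25|e0|d9|a7|f9|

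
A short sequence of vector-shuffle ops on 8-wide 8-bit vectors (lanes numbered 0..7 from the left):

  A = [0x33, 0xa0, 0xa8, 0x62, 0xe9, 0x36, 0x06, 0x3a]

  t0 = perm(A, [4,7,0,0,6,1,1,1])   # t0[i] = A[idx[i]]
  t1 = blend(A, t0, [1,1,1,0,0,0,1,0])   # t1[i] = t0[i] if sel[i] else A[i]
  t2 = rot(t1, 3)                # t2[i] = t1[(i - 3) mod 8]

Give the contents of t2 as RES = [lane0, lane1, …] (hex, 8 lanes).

  t0: e9 3a 33 33 06 a0 a0 a0
  t1: e9 3a 33 62 e9 36 a0 3a
  t2: 36 a0 3a e9 3a 33 62 e9

RES = [ 0x36  0xa0  0x3a  0xe9  0x3a  0x33  0x62  0xe9 ]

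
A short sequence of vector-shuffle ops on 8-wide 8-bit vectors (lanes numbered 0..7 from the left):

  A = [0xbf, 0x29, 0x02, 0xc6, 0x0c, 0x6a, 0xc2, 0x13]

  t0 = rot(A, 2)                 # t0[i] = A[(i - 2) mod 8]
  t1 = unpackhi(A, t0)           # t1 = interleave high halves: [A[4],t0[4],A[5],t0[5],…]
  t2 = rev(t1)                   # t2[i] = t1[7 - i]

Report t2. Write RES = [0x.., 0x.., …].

RES = [ 0x6a  0x13  0x0c  0xc2  0xc6  0x6a  0x02  0x0c ]

→ t0 |c2|13|bf|29|02|c6|0c|6a|
→ t1 |0c|02|6a|c6|c2|0c|13|6a|
→ t2 |6a|13|0c|c2|c6|6a|02|0c|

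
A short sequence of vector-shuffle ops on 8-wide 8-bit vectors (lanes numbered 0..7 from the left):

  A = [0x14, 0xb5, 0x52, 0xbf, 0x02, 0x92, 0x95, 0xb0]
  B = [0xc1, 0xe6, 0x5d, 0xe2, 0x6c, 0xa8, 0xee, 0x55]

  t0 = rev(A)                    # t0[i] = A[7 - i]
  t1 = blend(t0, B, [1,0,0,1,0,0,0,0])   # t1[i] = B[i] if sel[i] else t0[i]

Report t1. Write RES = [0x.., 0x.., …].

RES = [ 0xc1  0x95  0x92  0xe2  0xbf  0x52  0xb5  0x14 ]

  t0: b0 95 92 02 bf 52 b5 14
  t1: c1 95 92 e2 bf 52 b5 14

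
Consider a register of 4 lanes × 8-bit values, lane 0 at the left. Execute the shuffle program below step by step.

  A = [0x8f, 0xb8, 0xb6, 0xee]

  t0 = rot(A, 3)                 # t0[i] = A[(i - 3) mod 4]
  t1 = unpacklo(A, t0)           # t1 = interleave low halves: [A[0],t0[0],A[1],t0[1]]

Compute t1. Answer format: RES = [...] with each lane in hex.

  t0: b8 b6 ee 8f
  t1: 8f b8 b8 b6

RES = [0x8f, 0xb8, 0xb8, 0xb6]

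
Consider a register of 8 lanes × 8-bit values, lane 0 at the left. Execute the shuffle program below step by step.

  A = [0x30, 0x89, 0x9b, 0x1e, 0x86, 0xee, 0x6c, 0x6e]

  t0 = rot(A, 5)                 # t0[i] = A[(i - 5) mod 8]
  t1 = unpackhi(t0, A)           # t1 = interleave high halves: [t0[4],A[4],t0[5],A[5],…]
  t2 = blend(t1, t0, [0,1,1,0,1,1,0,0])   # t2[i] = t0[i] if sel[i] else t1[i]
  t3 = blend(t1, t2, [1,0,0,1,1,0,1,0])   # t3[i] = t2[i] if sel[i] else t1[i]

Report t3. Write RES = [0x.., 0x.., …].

  t0: 1e 86 ee 6c 6e 30 89 9b
  t1: 6e 86 30 ee 89 6c 9b 6e
  t2: 6e 86 ee ee 6e 30 9b 6e
  t3: 6e 86 30 ee 6e 6c 9b 6e

RES = [0x6e, 0x86, 0x30, 0xee, 0x6e, 0x6c, 0x9b, 0x6e]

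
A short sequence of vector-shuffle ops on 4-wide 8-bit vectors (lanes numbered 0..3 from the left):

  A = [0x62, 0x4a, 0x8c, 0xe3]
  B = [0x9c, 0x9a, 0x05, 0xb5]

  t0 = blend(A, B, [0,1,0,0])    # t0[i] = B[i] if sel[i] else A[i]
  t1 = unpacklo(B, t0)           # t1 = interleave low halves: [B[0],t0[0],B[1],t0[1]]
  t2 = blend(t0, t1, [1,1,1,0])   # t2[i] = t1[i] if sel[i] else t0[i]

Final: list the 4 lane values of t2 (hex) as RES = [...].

→ t0 |62|9a|8c|e3|
→ t1 |9c|62|9a|9a|
→ t2 |9c|62|9a|e3|

RES = [0x9c, 0x62, 0x9a, 0xe3]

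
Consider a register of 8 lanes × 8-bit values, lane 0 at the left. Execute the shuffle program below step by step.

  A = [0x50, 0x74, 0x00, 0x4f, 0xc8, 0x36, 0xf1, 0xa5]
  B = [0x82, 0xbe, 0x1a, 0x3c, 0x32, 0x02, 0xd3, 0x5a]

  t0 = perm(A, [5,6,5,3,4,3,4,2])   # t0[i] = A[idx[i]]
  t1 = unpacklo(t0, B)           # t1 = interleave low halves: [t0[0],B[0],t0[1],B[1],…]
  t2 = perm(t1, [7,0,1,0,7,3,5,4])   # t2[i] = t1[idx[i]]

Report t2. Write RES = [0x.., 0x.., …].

  t0: 36 f1 36 4f c8 4f c8 00
  t1: 36 82 f1 be 36 1a 4f 3c
  t2: 3c 36 82 36 3c be 1a 36

RES = [ 0x3c  0x36  0x82  0x36  0x3c  0xbe  0x1a  0x36 ]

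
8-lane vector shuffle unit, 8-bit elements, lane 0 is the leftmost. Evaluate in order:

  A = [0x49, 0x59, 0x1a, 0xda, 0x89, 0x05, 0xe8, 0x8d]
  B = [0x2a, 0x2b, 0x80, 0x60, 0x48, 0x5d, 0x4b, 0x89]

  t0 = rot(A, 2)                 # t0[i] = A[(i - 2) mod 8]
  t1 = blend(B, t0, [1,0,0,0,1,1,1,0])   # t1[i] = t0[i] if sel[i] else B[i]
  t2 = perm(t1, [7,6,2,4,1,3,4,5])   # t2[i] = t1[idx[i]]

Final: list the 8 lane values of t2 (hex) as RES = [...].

→ t0 |e8|8d|49|59|1a|da|89|05|
→ t1 |e8|2b|80|60|1a|da|89|89|
→ t2 |89|89|80|1a|2b|60|1a|da|

RES = [0x89, 0x89, 0x80, 0x1a, 0x2b, 0x60, 0x1a, 0xda]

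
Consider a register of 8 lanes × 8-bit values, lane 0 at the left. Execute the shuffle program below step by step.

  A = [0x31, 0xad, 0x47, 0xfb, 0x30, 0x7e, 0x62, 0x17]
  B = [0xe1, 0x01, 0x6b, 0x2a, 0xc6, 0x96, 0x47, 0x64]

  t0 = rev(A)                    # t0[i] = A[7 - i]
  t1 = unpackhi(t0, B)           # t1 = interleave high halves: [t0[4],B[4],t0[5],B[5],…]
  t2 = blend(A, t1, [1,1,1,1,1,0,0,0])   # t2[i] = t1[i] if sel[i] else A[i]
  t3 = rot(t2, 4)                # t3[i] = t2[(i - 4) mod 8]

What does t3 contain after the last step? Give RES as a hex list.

RES = [0xad, 0x7e, 0x62, 0x17, 0xfb, 0xc6, 0x47, 0x96]

  t0: 17 62 7e 30 fb 47 ad 31
  t1: fb c6 47 96 ad 47 31 64
  t2: fb c6 47 96 ad 7e 62 17
  t3: ad 7e 62 17 fb c6 47 96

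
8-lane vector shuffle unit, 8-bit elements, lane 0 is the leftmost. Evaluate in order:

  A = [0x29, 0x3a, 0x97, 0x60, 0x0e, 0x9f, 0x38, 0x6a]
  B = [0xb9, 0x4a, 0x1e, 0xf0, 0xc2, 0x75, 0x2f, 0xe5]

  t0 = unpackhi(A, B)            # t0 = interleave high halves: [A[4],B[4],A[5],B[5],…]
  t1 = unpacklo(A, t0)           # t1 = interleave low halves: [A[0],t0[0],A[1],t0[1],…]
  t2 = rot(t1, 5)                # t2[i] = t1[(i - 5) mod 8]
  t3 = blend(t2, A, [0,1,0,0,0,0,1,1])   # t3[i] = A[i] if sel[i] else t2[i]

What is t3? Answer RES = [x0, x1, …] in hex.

RES = [ 0xc2  0x3a  0x9f  0x60  0x75  0x29  0x38  0x6a ]

→ t0 |0e|c2|9f|75|38|2f|6a|e5|
→ t1 |29|0e|3a|c2|97|9f|60|75|
→ t2 |c2|97|9f|60|75|29|0e|3a|
→ t3 |c2|3a|9f|60|75|29|38|6a|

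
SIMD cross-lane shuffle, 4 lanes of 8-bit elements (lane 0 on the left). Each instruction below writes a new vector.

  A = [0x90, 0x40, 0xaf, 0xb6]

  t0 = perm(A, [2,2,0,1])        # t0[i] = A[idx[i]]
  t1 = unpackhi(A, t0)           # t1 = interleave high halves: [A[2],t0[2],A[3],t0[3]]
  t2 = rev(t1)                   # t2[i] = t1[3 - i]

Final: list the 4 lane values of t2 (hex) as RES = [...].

→ t0 |af|af|90|40|
→ t1 |af|90|b6|40|
→ t2 |40|b6|90|af|

RES = [0x40, 0xb6, 0x90, 0xaf]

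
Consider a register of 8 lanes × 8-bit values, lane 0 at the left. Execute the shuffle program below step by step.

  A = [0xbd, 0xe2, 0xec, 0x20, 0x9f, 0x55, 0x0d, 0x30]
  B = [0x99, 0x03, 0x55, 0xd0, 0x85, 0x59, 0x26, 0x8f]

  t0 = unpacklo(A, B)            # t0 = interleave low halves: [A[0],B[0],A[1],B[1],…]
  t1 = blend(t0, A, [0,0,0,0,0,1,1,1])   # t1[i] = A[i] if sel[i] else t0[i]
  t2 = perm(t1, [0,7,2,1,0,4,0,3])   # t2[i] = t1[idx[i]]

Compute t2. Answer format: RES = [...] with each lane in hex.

RES = [ 0xbd  0x30  0xe2  0x99  0xbd  0xec  0xbd  0x03 ]

t0 = [0xbd, 0x99, 0xe2, 0x03, 0xec, 0x55, 0x20, 0xd0]
t1 = [0xbd, 0x99, 0xe2, 0x03, 0xec, 0x55, 0x0d, 0x30]
t2 = [0xbd, 0x30, 0xe2, 0x99, 0xbd, 0xec, 0xbd, 0x03]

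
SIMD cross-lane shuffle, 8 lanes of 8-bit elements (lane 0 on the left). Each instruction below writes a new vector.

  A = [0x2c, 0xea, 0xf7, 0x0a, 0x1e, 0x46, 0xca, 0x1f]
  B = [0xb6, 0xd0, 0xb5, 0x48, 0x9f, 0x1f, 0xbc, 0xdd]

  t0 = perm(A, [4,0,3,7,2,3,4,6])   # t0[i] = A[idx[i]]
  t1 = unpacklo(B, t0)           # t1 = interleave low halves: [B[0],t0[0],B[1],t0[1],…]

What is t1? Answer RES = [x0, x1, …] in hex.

→ t0 |1e|2c|0a|1f|f7|0a|1e|ca|
→ t1 |b6|1e|d0|2c|b5|0a|48|1f|

RES = [0xb6, 0x1e, 0xd0, 0x2c, 0xb5, 0x0a, 0x48, 0x1f]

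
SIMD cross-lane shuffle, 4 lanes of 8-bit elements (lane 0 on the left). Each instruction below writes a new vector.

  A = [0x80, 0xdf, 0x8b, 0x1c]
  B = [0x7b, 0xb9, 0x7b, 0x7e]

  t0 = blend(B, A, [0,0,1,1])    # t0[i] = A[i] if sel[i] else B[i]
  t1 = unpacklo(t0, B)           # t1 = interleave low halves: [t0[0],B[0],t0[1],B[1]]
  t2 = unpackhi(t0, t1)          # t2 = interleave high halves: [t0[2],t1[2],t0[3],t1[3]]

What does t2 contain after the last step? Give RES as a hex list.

t0 = [0x7b, 0xb9, 0x8b, 0x1c]
t1 = [0x7b, 0x7b, 0xb9, 0xb9]
t2 = [0x8b, 0xb9, 0x1c, 0xb9]

RES = [ 0x8b  0xb9  0x1c  0xb9 ]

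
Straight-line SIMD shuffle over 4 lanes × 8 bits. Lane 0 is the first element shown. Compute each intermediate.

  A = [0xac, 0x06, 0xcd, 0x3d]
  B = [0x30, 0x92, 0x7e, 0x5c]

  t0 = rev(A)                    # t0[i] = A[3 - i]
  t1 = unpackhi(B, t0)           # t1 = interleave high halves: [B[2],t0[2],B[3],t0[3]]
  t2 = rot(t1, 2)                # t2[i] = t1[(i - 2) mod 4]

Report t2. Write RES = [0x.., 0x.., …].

RES = [0x5c, 0xac, 0x7e, 0x06]

→ t0 |3d|cd|06|ac|
→ t1 |7e|06|5c|ac|
→ t2 |5c|ac|7e|06|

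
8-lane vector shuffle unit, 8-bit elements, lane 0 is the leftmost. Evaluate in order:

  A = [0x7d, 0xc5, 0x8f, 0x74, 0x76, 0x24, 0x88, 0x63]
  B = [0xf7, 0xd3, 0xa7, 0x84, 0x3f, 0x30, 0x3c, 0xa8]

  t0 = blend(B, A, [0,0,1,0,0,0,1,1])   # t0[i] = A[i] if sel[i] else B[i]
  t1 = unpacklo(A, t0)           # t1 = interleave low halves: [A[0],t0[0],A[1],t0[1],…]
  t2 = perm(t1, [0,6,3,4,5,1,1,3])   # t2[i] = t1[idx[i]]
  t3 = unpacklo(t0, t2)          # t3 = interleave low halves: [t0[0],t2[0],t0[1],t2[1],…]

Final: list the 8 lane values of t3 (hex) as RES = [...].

t0 = [0xf7, 0xd3, 0x8f, 0x84, 0x3f, 0x30, 0x88, 0x63]
t1 = [0x7d, 0xf7, 0xc5, 0xd3, 0x8f, 0x8f, 0x74, 0x84]
t2 = [0x7d, 0x74, 0xd3, 0x8f, 0x8f, 0xf7, 0xf7, 0xd3]
t3 = [0xf7, 0x7d, 0xd3, 0x74, 0x8f, 0xd3, 0x84, 0x8f]

RES = [0xf7, 0x7d, 0xd3, 0x74, 0x8f, 0xd3, 0x84, 0x8f]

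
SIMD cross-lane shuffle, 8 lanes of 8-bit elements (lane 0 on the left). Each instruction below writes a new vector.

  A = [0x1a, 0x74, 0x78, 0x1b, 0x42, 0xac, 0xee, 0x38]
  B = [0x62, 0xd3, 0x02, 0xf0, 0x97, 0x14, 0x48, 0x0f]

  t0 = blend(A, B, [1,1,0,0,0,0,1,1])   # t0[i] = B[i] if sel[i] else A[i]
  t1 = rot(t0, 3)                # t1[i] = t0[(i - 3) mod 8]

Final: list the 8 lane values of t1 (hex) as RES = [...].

→ t0 |62|d3|78|1b|42|ac|48|0f|
→ t1 |ac|48|0f|62|d3|78|1b|42|

RES = [0xac, 0x48, 0x0f, 0x62, 0xd3, 0x78, 0x1b, 0x42]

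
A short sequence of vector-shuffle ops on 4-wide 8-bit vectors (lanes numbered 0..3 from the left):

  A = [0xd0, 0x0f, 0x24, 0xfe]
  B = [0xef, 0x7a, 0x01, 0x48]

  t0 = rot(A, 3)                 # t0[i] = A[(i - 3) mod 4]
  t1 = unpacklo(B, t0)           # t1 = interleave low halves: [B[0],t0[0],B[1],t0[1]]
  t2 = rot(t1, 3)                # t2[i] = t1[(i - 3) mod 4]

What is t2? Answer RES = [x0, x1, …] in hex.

RES = [0x0f, 0x7a, 0x24, 0xef]

  t0: 0f 24 fe d0
  t1: ef 0f 7a 24
  t2: 0f 7a 24 ef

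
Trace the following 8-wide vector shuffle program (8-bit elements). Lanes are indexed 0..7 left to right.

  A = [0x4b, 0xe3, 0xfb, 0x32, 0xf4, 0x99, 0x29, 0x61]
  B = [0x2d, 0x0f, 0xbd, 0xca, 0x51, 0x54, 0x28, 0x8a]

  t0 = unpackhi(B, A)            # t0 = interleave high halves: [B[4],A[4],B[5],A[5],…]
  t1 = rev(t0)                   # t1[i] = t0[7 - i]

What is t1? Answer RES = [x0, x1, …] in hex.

RES = [ 0x61  0x8a  0x29  0x28  0x99  0x54  0xf4  0x51 ]

→ t0 |51|f4|54|99|28|29|8a|61|
→ t1 |61|8a|29|28|99|54|f4|51|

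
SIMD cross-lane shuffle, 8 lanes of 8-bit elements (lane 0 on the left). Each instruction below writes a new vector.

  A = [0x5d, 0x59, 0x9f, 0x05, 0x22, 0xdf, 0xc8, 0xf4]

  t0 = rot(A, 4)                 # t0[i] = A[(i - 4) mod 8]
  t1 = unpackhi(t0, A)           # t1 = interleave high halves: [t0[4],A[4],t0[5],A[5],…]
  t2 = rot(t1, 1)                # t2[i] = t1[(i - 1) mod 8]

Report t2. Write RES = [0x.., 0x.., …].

RES = [0xf4, 0x5d, 0x22, 0x59, 0xdf, 0x9f, 0xc8, 0x05]

→ t0 |22|df|c8|f4|5d|59|9f|05|
→ t1 |5d|22|59|df|9f|c8|05|f4|
→ t2 |f4|5d|22|59|df|9f|c8|05|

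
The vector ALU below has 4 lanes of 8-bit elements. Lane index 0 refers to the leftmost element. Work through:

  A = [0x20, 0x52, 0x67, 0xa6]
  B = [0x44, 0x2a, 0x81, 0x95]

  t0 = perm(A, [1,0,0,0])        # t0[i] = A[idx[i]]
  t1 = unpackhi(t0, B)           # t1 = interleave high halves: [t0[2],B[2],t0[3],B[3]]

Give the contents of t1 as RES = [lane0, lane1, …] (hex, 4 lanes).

  t0: 52 20 20 20
  t1: 20 81 20 95

RES = [ 0x20  0x81  0x20  0x95 ]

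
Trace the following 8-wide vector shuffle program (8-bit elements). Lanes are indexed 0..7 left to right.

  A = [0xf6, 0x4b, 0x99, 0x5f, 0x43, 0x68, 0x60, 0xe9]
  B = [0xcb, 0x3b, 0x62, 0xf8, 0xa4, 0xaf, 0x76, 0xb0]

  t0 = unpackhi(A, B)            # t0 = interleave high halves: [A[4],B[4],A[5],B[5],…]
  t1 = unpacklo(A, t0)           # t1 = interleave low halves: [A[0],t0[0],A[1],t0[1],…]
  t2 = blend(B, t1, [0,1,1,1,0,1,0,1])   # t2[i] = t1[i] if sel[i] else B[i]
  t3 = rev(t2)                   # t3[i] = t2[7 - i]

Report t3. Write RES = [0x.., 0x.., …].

  t0: 43 a4 68 af 60 76 e9 b0
  t1: f6 43 4b a4 99 68 5f af
  t2: cb 43 4b a4 a4 68 76 af
  t3: af 76 68 a4 a4 4b 43 cb

RES = [0xaf, 0x76, 0x68, 0xa4, 0xa4, 0x4b, 0x43, 0xcb]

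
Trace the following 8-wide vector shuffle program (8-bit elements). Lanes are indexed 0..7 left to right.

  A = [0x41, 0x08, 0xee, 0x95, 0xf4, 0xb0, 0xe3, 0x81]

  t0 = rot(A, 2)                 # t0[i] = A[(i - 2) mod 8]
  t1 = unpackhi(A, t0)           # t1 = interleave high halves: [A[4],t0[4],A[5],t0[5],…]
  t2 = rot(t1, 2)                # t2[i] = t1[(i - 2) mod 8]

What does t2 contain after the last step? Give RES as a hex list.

RES = [0x81, 0xb0, 0xf4, 0xee, 0xb0, 0x95, 0xe3, 0xf4]

t0 = [0xe3, 0x81, 0x41, 0x08, 0xee, 0x95, 0xf4, 0xb0]
t1 = [0xf4, 0xee, 0xb0, 0x95, 0xe3, 0xf4, 0x81, 0xb0]
t2 = [0x81, 0xb0, 0xf4, 0xee, 0xb0, 0x95, 0xe3, 0xf4]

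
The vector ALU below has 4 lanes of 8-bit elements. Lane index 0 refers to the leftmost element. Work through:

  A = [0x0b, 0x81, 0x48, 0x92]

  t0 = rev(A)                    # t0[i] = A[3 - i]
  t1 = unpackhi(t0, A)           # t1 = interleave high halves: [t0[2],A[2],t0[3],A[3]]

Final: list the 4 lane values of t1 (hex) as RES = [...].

RES = [0x81, 0x48, 0x0b, 0x92]

→ t0 |92|48|81|0b|
→ t1 |81|48|0b|92|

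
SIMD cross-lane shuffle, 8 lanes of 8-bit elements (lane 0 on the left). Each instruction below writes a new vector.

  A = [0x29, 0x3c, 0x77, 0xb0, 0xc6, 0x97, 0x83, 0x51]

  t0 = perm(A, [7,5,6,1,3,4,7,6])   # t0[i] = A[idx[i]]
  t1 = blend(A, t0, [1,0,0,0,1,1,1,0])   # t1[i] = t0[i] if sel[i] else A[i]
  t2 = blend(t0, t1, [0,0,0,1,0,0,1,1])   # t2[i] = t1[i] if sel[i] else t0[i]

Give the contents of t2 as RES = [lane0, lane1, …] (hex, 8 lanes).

  t0: 51 97 83 3c b0 c6 51 83
  t1: 51 3c 77 b0 b0 c6 51 51
  t2: 51 97 83 b0 b0 c6 51 51

RES = [ 0x51  0x97  0x83  0xb0  0xb0  0xc6  0x51  0x51 ]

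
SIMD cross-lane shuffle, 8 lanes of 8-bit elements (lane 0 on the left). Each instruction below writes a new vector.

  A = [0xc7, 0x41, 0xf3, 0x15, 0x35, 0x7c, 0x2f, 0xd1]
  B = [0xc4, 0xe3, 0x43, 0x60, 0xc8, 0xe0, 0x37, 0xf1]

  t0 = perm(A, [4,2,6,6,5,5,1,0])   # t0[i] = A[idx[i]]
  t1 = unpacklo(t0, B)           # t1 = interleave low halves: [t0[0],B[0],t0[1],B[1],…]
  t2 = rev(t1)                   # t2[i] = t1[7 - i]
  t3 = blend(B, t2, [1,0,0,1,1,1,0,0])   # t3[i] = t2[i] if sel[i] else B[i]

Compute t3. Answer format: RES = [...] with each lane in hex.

t0 = [0x35, 0xf3, 0x2f, 0x2f, 0x7c, 0x7c, 0x41, 0xc7]
t1 = [0x35, 0xc4, 0xf3, 0xe3, 0x2f, 0x43, 0x2f, 0x60]
t2 = [0x60, 0x2f, 0x43, 0x2f, 0xe3, 0xf3, 0xc4, 0x35]
t3 = [0x60, 0xe3, 0x43, 0x2f, 0xe3, 0xf3, 0x37, 0xf1]

RES = [ 0x60  0xe3  0x43  0x2f  0xe3  0xf3  0x37  0xf1 ]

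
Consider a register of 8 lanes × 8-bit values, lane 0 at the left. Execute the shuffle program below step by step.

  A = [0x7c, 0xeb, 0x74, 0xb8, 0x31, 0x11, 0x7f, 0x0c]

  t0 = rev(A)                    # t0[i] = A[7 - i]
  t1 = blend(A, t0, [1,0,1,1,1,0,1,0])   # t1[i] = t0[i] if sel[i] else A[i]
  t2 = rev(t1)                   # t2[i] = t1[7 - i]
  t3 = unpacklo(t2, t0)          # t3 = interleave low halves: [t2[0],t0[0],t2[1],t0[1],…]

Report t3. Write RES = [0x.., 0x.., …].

  t0: 0c 7f 11 31 b8 74 eb 7c
  t1: 0c eb 11 31 b8 11 eb 0c
  t2: 0c eb 11 b8 31 11 eb 0c
  t3: 0c 0c eb 7f 11 11 b8 31

RES = [ 0x0c  0x0c  0xeb  0x7f  0x11  0x11  0xb8  0x31 ]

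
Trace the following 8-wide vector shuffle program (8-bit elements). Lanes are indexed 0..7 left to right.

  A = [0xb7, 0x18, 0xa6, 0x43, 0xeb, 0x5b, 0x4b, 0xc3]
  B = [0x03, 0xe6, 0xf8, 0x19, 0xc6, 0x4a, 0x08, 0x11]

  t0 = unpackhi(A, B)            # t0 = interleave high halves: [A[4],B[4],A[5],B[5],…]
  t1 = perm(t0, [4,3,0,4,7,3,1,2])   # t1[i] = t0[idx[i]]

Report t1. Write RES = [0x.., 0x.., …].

→ t0 |eb|c6|5b|4a|4b|08|c3|11|
→ t1 |4b|4a|eb|4b|11|4a|c6|5b|

RES = [ 0x4b  0x4a  0xeb  0x4b  0x11  0x4a  0xc6  0x5b ]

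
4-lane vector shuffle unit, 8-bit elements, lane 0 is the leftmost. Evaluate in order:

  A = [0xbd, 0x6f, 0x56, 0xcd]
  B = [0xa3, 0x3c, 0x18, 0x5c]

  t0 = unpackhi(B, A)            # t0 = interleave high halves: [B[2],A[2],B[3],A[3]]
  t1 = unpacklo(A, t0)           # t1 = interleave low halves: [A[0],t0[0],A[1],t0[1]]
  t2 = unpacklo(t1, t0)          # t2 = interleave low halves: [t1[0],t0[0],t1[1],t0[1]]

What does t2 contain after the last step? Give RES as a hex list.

RES = [ 0xbd  0x18  0x18  0x56 ]

  t0: 18 56 5c cd
  t1: bd 18 6f 56
  t2: bd 18 18 56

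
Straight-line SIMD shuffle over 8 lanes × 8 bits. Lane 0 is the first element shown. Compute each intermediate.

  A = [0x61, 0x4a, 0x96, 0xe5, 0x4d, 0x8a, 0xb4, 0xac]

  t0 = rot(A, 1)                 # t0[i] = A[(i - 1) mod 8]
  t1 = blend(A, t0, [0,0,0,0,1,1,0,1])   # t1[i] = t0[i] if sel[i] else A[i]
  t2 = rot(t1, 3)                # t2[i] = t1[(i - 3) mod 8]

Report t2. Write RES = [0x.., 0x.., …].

  t0: ac 61 4a 96 e5 4d 8a b4
  t1: 61 4a 96 e5 e5 4d b4 b4
  t2: 4d b4 b4 61 4a 96 e5 e5

RES = [ 0x4d  0xb4  0xb4  0x61  0x4a  0x96  0xe5  0xe5 ]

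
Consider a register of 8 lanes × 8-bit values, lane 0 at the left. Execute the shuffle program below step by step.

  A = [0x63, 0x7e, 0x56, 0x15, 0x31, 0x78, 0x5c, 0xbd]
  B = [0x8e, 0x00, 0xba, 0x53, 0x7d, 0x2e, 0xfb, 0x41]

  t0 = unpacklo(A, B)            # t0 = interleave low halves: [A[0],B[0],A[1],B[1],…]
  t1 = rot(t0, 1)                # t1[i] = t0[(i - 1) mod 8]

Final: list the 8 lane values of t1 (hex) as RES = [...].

RES = [ 0x53  0x63  0x8e  0x7e  0x00  0x56  0xba  0x15 ]

→ t0 |63|8e|7e|00|56|ba|15|53|
→ t1 |53|63|8e|7e|00|56|ba|15|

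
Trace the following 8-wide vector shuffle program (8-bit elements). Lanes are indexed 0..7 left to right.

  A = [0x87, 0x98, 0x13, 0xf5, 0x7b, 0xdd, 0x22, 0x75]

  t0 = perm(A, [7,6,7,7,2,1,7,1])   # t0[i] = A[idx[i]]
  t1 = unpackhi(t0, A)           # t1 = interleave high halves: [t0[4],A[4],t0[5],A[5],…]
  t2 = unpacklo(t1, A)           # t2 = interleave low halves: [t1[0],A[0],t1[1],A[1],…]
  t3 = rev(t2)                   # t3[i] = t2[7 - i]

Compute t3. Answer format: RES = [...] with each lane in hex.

  t0: 75 22 75 75 13 98 75 98
  t1: 13 7b 98 dd 75 22 98 75
  t2: 13 87 7b 98 98 13 dd f5
  t3: f5 dd 13 98 98 7b 87 13

RES = [ 0xf5  0xdd  0x13  0x98  0x98  0x7b  0x87  0x13 ]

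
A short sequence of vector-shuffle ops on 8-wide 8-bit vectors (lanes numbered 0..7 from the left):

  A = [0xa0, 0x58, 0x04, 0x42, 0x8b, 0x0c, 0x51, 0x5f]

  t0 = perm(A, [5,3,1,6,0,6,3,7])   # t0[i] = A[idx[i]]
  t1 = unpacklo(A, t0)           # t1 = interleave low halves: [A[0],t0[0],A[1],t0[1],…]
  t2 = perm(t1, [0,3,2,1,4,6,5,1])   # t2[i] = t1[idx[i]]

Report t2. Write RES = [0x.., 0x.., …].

RES = [ 0xa0  0x42  0x58  0x0c  0x04  0x42  0x58  0x0c ]

  t0: 0c 42 58 51 a0 51 42 5f
  t1: a0 0c 58 42 04 58 42 51
  t2: a0 42 58 0c 04 42 58 0c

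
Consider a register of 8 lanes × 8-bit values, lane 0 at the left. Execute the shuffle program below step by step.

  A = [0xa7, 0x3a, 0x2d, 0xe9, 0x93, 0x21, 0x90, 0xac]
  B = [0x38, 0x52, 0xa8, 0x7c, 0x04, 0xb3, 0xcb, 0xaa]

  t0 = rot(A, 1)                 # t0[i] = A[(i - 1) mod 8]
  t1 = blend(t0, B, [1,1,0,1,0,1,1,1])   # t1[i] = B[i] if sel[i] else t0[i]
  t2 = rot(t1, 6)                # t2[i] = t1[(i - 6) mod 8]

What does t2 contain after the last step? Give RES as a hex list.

t0 = [0xac, 0xa7, 0x3a, 0x2d, 0xe9, 0x93, 0x21, 0x90]
t1 = [0x38, 0x52, 0x3a, 0x7c, 0xe9, 0xb3, 0xcb, 0xaa]
t2 = [0x3a, 0x7c, 0xe9, 0xb3, 0xcb, 0xaa, 0x38, 0x52]

RES = [ 0x3a  0x7c  0xe9  0xb3  0xcb  0xaa  0x38  0x52 ]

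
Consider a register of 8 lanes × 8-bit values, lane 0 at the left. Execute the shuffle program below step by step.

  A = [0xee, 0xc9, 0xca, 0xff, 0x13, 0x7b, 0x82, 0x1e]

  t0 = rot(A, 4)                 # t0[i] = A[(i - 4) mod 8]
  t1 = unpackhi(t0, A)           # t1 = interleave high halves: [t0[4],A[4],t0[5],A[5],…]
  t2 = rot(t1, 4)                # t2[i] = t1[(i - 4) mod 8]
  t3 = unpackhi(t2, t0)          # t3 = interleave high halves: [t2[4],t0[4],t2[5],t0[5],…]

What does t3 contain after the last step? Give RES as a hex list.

→ t0 |13|7b|82|1e|ee|c9|ca|ff|
→ t1 |ee|13|c9|7b|ca|82|ff|1e|
→ t2 |ca|82|ff|1e|ee|13|c9|7b|
→ t3 |ee|ee|13|c9|c9|ca|7b|ff|

RES = [0xee, 0xee, 0x13, 0xc9, 0xc9, 0xca, 0x7b, 0xff]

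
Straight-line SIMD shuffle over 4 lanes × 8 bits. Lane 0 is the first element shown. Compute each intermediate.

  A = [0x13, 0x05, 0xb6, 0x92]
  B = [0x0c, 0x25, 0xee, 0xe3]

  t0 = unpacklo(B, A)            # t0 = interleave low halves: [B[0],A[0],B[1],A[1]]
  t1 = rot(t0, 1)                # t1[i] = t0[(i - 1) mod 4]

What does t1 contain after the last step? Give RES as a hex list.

→ t0 |0c|13|25|05|
→ t1 |05|0c|13|25|

RES = [ 0x05  0x0c  0x13  0x25 ]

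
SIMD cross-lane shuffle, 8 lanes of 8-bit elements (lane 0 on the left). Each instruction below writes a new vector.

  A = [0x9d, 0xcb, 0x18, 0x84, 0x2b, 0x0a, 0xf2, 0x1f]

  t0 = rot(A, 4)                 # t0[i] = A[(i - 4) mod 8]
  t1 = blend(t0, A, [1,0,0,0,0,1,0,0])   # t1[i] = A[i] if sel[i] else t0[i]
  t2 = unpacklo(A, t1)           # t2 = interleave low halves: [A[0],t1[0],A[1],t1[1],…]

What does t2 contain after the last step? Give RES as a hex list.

t0 = [0x2b, 0x0a, 0xf2, 0x1f, 0x9d, 0xcb, 0x18, 0x84]
t1 = [0x9d, 0x0a, 0xf2, 0x1f, 0x9d, 0x0a, 0x18, 0x84]
t2 = [0x9d, 0x9d, 0xcb, 0x0a, 0x18, 0xf2, 0x84, 0x1f]

RES = [0x9d, 0x9d, 0xcb, 0x0a, 0x18, 0xf2, 0x84, 0x1f]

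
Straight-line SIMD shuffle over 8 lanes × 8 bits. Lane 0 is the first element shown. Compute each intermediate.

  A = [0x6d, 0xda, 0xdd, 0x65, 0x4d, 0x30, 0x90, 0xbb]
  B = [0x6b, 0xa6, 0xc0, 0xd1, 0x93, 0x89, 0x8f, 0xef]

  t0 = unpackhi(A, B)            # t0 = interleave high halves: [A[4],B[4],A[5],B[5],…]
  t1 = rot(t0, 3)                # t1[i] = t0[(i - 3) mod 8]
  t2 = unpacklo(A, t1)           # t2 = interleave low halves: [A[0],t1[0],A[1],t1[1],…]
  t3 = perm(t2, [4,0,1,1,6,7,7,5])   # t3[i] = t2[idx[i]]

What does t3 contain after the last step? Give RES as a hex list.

t0 = [0x4d, 0x93, 0x30, 0x89, 0x90, 0x8f, 0xbb, 0xef]
t1 = [0x8f, 0xbb, 0xef, 0x4d, 0x93, 0x30, 0x89, 0x90]
t2 = [0x6d, 0x8f, 0xda, 0xbb, 0xdd, 0xef, 0x65, 0x4d]
t3 = [0xdd, 0x6d, 0x8f, 0x8f, 0x65, 0x4d, 0x4d, 0xef]

RES = [ 0xdd  0x6d  0x8f  0x8f  0x65  0x4d  0x4d  0xef ]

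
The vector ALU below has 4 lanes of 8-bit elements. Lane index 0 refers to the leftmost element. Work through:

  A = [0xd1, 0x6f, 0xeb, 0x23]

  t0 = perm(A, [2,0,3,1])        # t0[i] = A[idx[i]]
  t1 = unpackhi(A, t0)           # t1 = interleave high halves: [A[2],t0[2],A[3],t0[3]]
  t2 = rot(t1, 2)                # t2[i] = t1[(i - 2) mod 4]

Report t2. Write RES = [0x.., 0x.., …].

RES = [ 0x23  0x6f  0xeb  0x23 ]

→ t0 |eb|d1|23|6f|
→ t1 |eb|23|23|6f|
→ t2 |23|6f|eb|23|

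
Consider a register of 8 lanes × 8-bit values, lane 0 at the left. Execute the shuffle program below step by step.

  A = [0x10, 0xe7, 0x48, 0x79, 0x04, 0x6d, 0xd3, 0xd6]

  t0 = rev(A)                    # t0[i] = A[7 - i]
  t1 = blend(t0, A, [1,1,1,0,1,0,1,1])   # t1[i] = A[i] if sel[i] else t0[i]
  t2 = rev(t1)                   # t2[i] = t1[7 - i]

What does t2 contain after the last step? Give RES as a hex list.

t0 = [0xd6, 0xd3, 0x6d, 0x04, 0x79, 0x48, 0xe7, 0x10]
t1 = [0x10, 0xe7, 0x48, 0x04, 0x04, 0x48, 0xd3, 0xd6]
t2 = [0xd6, 0xd3, 0x48, 0x04, 0x04, 0x48, 0xe7, 0x10]

RES = [ 0xd6  0xd3  0x48  0x04  0x04  0x48  0xe7  0x10 ]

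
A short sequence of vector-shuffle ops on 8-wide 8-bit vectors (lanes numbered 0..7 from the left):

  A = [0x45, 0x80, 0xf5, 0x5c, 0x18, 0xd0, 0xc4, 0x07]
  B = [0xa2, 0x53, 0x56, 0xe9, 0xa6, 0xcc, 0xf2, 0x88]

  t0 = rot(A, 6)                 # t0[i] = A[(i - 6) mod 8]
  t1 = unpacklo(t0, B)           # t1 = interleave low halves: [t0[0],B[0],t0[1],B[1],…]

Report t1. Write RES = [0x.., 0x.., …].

RES = [ 0xf5  0xa2  0x5c  0x53  0x18  0x56  0xd0  0xe9 ]

  t0: f5 5c 18 d0 c4 07 45 80
  t1: f5 a2 5c 53 18 56 d0 e9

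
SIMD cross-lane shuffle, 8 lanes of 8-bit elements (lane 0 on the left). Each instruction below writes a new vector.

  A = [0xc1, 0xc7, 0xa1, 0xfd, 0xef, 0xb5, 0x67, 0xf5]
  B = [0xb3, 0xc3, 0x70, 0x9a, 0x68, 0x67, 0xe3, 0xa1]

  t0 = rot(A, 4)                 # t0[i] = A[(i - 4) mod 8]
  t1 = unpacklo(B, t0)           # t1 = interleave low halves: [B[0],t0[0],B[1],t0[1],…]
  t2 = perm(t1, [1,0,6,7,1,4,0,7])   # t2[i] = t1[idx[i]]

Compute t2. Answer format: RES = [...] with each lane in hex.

RES = [ 0xef  0xb3  0x9a  0xf5  0xef  0x70  0xb3  0xf5 ]

t0 = [0xef, 0xb5, 0x67, 0xf5, 0xc1, 0xc7, 0xa1, 0xfd]
t1 = [0xb3, 0xef, 0xc3, 0xb5, 0x70, 0x67, 0x9a, 0xf5]
t2 = [0xef, 0xb3, 0x9a, 0xf5, 0xef, 0x70, 0xb3, 0xf5]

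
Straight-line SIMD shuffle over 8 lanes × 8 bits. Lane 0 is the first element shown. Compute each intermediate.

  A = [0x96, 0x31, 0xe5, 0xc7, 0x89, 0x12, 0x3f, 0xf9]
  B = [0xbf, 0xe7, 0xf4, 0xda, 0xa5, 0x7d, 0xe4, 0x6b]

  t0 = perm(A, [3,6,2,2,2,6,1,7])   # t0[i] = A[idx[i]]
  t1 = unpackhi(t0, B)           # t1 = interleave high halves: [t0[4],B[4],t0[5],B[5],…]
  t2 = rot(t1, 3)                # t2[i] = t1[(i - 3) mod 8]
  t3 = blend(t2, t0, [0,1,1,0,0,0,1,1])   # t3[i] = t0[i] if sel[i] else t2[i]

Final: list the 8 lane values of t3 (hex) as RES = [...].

→ t0 |c7|3f|e5|e5|e5|3f|31|f9|
→ t1 |e5|a5|3f|7d|31|e4|f9|6b|
→ t2 |e4|f9|6b|e5|a5|3f|7d|31|
→ t3 |e4|3f|e5|e5|a5|3f|31|f9|

RES = [ 0xe4  0x3f  0xe5  0xe5  0xa5  0x3f  0x31  0xf9 ]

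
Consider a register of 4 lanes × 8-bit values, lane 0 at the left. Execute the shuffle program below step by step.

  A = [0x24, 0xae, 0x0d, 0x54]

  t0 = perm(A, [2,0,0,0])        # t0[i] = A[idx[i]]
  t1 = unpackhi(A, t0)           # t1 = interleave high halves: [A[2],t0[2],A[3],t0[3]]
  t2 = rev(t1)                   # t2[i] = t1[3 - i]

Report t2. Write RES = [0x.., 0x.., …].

→ t0 |0d|24|24|24|
→ t1 |0d|24|54|24|
→ t2 |24|54|24|0d|

RES = [ 0x24  0x54  0x24  0x0d ]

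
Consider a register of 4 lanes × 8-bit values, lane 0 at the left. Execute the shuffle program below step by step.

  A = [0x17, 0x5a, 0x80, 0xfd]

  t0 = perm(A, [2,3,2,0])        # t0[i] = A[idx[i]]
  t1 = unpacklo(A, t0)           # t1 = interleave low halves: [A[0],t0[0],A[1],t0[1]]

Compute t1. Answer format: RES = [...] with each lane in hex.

RES = [0x17, 0x80, 0x5a, 0xfd]

→ t0 |80|fd|80|17|
→ t1 |17|80|5a|fd|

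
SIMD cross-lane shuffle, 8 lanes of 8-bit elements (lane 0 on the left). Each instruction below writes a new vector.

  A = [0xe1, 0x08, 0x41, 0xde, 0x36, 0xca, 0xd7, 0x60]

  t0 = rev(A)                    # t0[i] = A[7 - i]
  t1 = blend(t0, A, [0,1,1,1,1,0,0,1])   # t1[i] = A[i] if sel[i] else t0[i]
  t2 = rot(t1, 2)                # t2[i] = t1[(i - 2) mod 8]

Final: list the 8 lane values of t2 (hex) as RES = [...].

  t0: 60 d7 ca 36 de 41 08 e1
  t1: 60 08 41 de 36 41 08 60
  t2: 08 60 60 08 41 de 36 41

RES = [ 0x08  0x60  0x60  0x08  0x41  0xde  0x36  0x41 ]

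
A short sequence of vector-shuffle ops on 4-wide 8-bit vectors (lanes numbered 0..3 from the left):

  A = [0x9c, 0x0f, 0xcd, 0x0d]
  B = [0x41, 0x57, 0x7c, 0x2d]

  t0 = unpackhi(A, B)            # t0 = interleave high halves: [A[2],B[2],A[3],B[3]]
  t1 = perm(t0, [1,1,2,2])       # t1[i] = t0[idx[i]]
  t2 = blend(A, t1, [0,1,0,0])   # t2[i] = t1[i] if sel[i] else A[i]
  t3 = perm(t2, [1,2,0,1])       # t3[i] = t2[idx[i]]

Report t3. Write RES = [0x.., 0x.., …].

RES = [0x7c, 0xcd, 0x9c, 0x7c]

t0 = [0xcd, 0x7c, 0x0d, 0x2d]
t1 = [0x7c, 0x7c, 0x0d, 0x0d]
t2 = [0x9c, 0x7c, 0xcd, 0x0d]
t3 = [0x7c, 0xcd, 0x9c, 0x7c]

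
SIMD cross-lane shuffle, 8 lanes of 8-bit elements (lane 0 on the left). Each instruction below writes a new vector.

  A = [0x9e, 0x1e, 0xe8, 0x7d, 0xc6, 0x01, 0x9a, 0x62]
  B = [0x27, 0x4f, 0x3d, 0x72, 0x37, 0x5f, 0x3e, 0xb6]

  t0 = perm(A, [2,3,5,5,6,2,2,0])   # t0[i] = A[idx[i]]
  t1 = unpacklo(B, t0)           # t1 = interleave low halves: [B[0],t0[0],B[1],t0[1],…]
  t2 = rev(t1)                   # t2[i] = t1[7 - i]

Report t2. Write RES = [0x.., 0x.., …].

→ t0 |e8|7d|01|01|9a|e8|e8|9e|
→ t1 |27|e8|4f|7d|3d|01|72|01|
→ t2 |01|72|01|3d|7d|4f|e8|27|

RES = [0x01, 0x72, 0x01, 0x3d, 0x7d, 0x4f, 0xe8, 0x27]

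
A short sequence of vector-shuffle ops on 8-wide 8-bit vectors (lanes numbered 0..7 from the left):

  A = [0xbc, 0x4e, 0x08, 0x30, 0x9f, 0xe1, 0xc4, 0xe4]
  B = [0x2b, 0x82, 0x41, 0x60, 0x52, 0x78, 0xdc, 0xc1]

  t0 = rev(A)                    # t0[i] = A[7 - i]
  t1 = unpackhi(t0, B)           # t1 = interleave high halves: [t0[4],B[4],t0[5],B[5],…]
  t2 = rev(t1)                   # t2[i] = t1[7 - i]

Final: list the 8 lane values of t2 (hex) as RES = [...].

→ t0 |e4|c4|e1|9f|30|08|4e|bc|
→ t1 |30|52|08|78|4e|dc|bc|c1|
→ t2 |c1|bc|dc|4e|78|08|52|30|

RES = [0xc1, 0xbc, 0xdc, 0x4e, 0x78, 0x08, 0x52, 0x30]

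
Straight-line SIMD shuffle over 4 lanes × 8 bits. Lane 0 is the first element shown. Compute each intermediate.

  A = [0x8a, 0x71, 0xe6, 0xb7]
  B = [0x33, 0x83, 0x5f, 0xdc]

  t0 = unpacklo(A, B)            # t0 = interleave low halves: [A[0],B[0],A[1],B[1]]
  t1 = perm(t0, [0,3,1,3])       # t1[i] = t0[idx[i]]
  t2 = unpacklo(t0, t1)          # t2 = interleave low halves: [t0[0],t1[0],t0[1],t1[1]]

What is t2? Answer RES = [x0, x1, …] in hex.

t0 = [0x8a, 0x33, 0x71, 0x83]
t1 = [0x8a, 0x83, 0x33, 0x83]
t2 = [0x8a, 0x8a, 0x33, 0x83]

RES = [ 0x8a  0x8a  0x33  0x83 ]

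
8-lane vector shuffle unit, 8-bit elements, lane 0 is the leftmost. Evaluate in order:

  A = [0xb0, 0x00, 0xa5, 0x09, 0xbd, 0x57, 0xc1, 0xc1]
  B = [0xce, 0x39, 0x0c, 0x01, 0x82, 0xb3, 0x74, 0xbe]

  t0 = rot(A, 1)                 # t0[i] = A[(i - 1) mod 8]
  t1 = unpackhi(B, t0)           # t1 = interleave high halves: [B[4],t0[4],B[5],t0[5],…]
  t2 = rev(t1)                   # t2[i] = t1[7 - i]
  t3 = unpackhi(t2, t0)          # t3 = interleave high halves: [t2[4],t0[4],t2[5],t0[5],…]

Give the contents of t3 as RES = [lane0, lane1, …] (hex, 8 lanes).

RES = [ 0xbd  0x09  0xb3  0xbd  0x09  0x57  0x82  0xc1 ]

  t0: c1 b0 00 a5 09 bd 57 c1
  t1: 82 09 b3 bd 74 57 be c1
  t2: c1 be 57 74 bd b3 09 82
  t3: bd 09 b3 bd 09 57 82 c1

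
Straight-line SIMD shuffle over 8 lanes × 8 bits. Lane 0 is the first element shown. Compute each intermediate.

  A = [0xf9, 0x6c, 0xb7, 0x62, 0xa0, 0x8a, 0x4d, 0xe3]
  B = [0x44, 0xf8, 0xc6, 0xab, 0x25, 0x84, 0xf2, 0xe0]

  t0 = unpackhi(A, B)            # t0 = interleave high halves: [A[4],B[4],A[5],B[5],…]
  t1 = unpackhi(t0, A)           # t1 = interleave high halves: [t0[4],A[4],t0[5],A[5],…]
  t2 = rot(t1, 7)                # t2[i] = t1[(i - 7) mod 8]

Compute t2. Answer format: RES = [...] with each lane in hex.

RES = [ 0xa0  0xf2  0x8a  0xe3  0x4d  0xe0  0xe3  0x4d ]

t0 = [0xa0, 0x25, 0x8a, 0x84, 0x4d, 0xf2, 0xe3, 0xe0]
t1 = [0x4d, 0xa0, 0xf2, 0x8a, 0xe3, 0x4d, 0xe0, 0xe3]
t2 = [0xa0, 0xf2, 0x8a, 0xe3, 0x4d, 0xe0, 0xe3, 0x4d]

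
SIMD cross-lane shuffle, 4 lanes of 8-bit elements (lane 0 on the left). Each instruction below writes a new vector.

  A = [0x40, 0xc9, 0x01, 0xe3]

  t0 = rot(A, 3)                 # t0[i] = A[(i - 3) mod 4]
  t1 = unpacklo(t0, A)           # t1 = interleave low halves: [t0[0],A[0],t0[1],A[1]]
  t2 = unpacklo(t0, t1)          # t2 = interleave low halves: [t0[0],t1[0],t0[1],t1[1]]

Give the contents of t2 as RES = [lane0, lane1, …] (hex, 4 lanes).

RES = [0xc9, 0xc9, 0x01, 0x40]

→ t0 |c9|01|e3|40|
→ t1 |c9|40|01|c9|
→ t2 |c9|c9|01|40|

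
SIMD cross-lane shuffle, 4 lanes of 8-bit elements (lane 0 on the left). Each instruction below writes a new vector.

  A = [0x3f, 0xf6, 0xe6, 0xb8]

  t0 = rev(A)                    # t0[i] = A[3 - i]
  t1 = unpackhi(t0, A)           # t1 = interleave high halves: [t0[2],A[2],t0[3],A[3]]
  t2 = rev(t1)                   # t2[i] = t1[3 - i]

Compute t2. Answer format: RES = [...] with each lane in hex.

RES = [0xb8, 0x3f, 0xe6, 0xf6]

→ t0 |b8|e6|f6|3f|
→ t1 |f6|e6|3f|b8|
→ t2 |b8|3f|e6|f6|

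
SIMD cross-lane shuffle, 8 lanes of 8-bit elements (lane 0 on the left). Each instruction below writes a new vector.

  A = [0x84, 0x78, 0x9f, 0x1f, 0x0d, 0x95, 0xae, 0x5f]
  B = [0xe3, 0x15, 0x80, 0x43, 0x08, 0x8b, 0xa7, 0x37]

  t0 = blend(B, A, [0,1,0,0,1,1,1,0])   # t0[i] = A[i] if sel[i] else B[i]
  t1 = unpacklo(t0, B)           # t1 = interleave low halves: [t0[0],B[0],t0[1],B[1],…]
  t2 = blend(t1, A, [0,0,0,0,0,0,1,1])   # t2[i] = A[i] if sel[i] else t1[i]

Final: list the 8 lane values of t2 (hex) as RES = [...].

  t0: e3 78 80 43 0d 95 ae 37
  t1: e3 e3 78 15 80 80 43 43
  t2: e3 e3 78 15 80 80 ae 5f

RES = [ 0xe3  0xe3  0x78  0x15  0x80  0x80  0xae  0x5f ]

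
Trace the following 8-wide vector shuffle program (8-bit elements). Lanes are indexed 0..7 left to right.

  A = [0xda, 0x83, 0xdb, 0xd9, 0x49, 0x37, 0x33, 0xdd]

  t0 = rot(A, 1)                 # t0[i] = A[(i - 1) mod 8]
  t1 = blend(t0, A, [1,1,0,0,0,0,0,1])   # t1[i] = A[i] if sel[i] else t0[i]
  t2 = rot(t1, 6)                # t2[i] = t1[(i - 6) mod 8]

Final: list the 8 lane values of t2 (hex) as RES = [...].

RES = [0x83, 0xdb, 0xd9, 0x49, 0x37, 0xdd, 0xda, 0x83]

t0 = [0xdd, 0xda, 0x83, 0xdb, 0xd9, 0x49, 0x37, 0x33]
t1 = [0xda, 0x83, 0x83, 0xdb, 0xd9, 0x49, 0x37, 0xdd]
t2 = [0x83, 0xdb, 0xd9, 0x49, 0x37, 0xdd, 0xda, 0x83]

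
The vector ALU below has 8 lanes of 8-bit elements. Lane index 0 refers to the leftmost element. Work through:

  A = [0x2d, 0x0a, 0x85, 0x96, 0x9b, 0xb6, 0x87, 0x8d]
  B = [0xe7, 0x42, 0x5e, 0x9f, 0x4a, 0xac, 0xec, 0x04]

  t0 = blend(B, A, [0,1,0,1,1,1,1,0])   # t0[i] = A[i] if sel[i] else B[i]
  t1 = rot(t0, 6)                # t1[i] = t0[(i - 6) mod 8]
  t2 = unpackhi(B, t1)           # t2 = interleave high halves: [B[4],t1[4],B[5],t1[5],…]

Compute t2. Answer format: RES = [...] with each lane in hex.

RES = [ 0x4a  0x87  0xac  0x04  0xec  0xe7  0x04  0x0a ]

t0 = [0xe7, 0x0a, 0x5e, 0x96, 0x9b, 0xb6, 0x87, 0x04]
t1 = [0x5e, 0x96, 0x9b, 0xb6, 0x87, 0x04, 0xe7, 0x0a]
t2 = [0x4a, 0x87, 0xac, 0x04, 0xec, 0xe7, 0x04, 0x0a]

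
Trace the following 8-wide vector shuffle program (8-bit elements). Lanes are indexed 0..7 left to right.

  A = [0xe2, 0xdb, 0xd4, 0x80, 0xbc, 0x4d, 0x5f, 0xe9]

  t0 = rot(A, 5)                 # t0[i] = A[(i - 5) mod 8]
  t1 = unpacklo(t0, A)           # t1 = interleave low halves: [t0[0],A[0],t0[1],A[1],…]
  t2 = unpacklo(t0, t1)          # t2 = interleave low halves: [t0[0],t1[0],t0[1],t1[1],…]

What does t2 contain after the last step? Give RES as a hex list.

  t0: 80 bc 4d 5f e9 e2 db d4
  t1: 80 e2 bc db 4d d4 5f 80
  t2: 80 80 bc e2 4d bc 5f db

RES = [ 0x80  0x80  0xbc  0xe2  0x4d  0xbc  0x5f  0xdb ]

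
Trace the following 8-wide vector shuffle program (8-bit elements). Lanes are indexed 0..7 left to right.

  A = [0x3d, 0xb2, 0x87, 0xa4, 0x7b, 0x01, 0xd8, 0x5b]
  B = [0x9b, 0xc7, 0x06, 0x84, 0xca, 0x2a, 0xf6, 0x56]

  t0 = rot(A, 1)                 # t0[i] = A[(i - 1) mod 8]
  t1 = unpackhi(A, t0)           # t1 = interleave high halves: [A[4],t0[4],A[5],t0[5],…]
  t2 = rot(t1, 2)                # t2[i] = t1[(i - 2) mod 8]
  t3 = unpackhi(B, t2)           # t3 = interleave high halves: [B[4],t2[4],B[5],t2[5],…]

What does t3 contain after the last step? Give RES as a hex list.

RES = [0xca, 0x01, 0x2a, 0x7b, 0xf6, 0xd8, 0x56, 0x01]

t0 = [0x5b, 0x3d, 0xb2, 0x87, 0xa4, 0x7b, 0x01, 0xd8]
t1 = [0x7b, 0xa4, 0x01, 0x7b, 0xd8, 0x01, 0x5b, 0xd8]
t2 = [0x5b, 0xd8, 0x7b, 0xa4, 0x01, 0x7b, 0xd8, 0x01]
t3 = [0xca, 0x01, 0x2a, 0x7b, 0xf6, 0xd8, 0x56, 0x01]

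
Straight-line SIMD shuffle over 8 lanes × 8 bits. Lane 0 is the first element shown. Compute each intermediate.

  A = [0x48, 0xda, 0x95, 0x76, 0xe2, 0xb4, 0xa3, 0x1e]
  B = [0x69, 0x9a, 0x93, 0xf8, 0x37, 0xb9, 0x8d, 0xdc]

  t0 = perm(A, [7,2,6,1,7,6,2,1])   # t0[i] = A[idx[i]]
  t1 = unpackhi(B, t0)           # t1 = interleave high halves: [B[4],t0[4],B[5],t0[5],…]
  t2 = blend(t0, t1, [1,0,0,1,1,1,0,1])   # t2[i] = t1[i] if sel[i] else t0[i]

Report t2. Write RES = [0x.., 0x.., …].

→ t0 |1e|95|a3|da|1e|a3|95|da|
→ t1 |37|1e|b9|a3|8d|95|dc|da|
→ t2 |37|95|a3|a3|8d|95|95|da|

RES = [0x37, 0x95, 0xa3, 0xa3, 0x8d, 0x95, 0x95, 0xda]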